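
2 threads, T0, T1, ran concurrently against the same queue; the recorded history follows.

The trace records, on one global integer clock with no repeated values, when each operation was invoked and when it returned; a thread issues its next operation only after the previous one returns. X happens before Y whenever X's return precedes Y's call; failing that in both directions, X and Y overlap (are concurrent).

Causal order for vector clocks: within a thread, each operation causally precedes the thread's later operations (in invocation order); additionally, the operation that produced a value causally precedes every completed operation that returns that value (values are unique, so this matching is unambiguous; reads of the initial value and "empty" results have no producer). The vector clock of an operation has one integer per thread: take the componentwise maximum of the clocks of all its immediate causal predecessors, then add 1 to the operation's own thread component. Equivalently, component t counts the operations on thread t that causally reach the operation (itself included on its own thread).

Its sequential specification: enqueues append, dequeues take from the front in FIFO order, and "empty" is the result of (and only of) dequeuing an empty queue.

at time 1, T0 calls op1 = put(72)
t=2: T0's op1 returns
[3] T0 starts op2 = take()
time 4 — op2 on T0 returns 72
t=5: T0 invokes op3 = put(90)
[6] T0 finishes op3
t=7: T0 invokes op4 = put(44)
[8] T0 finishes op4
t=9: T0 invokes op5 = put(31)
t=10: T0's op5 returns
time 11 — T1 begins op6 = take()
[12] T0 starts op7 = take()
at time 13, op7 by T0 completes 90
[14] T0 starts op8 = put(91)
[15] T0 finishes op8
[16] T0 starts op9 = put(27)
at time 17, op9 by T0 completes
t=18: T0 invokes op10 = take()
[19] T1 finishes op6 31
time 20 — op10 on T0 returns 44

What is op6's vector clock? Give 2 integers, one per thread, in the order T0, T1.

op1, invoked 1, has no incoming edges; only T0's bump applies → (1, 0)
op2, invoked 3, takes VC(op1)=(1, 0) under max, adds 1 for T0 → (2, 0)
op3, invoked 5, takes VC(op2)=(2, 0) under max, adds 1 for T0 → (3, 0)
op4, invoked 7, takes VC(op3)=(3, 0) under max, adds 1 for T0 → (4, 0)
op5, invoked 9, takes VC(op4)=(4, 0) under max, adds 1 for T0 → (5, 0)
op6, invoked 11, takes VC(op5)=(5, 0) under max, adds 1 for T1 → (5, 1)
op7, invoked 12, takes VC(op3)=(3, 0), VC(op5)=(5, 0) under max, adds 1 for T0 → (6, 0)
op8, invoked 14, takes VC(op7)=(6, 0) under max, adds 1 for T0 → (7, 0)
op9, invoked 16, takes VC(op8)=(7, 0) under max, adds 1 for T0 → (8, 0)
op10, invoked 18, takes VC(op4)=(4, 0), VC(op9)=(8, 0) under max, adds 1 for T0 → (9, 0)
target: VC(op6) = (5, 1)

(5, 1)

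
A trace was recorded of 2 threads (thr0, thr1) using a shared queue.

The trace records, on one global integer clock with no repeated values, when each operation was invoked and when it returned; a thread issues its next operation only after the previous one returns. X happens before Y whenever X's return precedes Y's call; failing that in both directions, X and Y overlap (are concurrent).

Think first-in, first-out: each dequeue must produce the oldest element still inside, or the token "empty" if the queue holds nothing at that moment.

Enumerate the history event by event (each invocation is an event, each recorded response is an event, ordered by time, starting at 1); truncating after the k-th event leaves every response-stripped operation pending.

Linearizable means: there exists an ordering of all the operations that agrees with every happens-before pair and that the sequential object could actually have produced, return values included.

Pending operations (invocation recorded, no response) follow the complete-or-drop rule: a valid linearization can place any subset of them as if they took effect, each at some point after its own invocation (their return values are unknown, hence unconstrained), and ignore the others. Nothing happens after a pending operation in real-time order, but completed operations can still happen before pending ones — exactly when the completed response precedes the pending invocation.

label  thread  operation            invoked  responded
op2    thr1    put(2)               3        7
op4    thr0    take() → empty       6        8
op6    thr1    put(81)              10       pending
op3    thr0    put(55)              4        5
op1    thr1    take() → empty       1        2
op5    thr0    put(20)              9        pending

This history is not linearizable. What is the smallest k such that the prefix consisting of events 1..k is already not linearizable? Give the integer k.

8

a valid linearization of events 1..7 exists, for instance op1, op2, op3:
after step 1 (op1 take() → empty): queue <>
after step 2 (op2 put(2)): queue <2>
after step 3 (op3 put(55)): queue <2,55>
adding event 8 (op4 responds at 8) leaves no legal real-time order
sample order op1, op2, op3, op4 stalls at step 4 — op4 take() → empty has no legal effect
sample order op1, op3, op2, op4 stalls at step 4 — op4 take() → empty has no legal effect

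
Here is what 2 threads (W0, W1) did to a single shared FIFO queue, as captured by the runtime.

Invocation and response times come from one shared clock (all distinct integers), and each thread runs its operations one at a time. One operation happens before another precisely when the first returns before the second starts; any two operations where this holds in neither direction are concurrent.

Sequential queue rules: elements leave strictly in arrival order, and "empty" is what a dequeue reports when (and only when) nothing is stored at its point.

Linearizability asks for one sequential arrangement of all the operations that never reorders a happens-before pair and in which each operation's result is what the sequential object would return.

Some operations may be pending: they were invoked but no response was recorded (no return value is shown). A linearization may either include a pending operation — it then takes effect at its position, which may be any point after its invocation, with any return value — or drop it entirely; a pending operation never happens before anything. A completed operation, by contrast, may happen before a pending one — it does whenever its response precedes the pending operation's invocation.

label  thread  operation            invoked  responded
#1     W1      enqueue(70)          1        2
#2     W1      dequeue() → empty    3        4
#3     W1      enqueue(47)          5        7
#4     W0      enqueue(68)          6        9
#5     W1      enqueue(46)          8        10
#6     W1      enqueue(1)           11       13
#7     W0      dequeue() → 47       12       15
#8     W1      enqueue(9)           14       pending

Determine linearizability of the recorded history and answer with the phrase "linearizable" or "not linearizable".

not linearizable

prefix check: 1..3 passes, 1..4 fails once #2's time-4 response joins
the completed operations (2 total) allow one real-time order; the FIFO queue replay rejects it
for example #1, #2 fails at step 2: #2 dequeue() → empty is not legal there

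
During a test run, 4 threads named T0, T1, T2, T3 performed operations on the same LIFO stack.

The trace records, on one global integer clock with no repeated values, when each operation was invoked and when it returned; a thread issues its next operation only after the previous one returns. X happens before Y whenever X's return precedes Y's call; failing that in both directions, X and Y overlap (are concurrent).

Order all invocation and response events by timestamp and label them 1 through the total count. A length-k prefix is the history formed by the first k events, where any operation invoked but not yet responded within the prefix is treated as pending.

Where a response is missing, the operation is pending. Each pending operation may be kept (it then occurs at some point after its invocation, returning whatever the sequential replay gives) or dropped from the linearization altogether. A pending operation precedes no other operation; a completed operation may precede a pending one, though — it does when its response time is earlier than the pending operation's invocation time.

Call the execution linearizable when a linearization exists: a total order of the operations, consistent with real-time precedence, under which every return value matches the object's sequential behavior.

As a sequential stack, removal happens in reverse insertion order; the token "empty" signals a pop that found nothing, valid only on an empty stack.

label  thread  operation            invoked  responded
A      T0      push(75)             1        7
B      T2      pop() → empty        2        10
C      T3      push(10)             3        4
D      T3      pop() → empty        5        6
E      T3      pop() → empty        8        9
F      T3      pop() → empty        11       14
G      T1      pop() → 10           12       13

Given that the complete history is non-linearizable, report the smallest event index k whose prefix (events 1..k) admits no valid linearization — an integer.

events 1..8 are linearizable; a witness order is C, B, D, A:
1. C push(10), leaving stack <10>
2. B pop() (pending, included), leaving stack <>
3. D pop() → empty, leaving stack <>
4. A push(75), leaving stack <75>
with event 9 included (E responding at time 9), all real-time-consistent orders fail
every completion of the 1 pending operation (B) was checked; none linearizes
one such order, A, C, D, E (pending dropped), breaks at step 3 where D pop() → empty is illegal
one such order, C, A, D, E (pending dropped), breaks at step 3 where D pop() → empty is illegal

9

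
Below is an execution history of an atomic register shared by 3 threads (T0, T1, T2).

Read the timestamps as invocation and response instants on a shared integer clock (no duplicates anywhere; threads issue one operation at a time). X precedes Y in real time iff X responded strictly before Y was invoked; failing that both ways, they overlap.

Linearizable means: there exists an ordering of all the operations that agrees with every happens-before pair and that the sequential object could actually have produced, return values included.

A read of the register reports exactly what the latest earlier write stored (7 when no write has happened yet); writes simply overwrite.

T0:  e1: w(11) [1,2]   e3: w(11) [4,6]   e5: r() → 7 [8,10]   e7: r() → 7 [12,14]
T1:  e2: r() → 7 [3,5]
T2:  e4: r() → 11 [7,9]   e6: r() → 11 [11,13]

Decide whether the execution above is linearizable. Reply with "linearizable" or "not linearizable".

prefix check: 1..4 passes, 1..5 fails once e2's time-5 response joins
the completed operations (2 total) allow one real-time order; the atomic register replay rejects it
no completion choice of the 1 pending operation (e3) rescues it — every subset was tried
sample order e1, e2 (pending dropped) stalls at step 2 — e2 r() → 7 has no legal effect

not linearizable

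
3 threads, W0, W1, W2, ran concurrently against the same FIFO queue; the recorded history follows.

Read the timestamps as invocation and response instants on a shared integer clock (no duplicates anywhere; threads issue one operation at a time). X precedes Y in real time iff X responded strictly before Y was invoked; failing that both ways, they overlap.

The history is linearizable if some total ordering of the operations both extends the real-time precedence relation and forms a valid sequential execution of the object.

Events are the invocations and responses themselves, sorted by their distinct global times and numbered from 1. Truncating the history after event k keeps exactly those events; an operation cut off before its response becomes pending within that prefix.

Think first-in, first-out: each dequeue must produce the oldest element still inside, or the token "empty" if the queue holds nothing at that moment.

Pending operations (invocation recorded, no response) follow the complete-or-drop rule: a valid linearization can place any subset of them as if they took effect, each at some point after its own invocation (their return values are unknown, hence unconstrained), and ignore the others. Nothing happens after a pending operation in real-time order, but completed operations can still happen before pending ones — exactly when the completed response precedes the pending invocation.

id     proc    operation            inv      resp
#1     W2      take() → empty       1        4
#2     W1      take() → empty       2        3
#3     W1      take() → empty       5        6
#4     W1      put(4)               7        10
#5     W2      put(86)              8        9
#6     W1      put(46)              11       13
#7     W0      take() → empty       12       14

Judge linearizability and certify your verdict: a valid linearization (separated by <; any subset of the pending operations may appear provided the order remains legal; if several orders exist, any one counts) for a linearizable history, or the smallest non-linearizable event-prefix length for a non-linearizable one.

not linearizable — minimal violating prefix: 14 events

events 1..13 are fine; event 14 — the response of #7 at time 14 — makes the prefix non-linearizable
checked exhaustively: 8 real-time-consistent orders of 7 completed operations, zero legal FIFO queue replays
for example #1, #2, #3, #4, #5, #6, #7 fails at step 7: #7 take() → empty is not legal there
for example #1, #2, #3, #4, #5, #7, #6 fails at step 6: #7 take() → empty is not legal there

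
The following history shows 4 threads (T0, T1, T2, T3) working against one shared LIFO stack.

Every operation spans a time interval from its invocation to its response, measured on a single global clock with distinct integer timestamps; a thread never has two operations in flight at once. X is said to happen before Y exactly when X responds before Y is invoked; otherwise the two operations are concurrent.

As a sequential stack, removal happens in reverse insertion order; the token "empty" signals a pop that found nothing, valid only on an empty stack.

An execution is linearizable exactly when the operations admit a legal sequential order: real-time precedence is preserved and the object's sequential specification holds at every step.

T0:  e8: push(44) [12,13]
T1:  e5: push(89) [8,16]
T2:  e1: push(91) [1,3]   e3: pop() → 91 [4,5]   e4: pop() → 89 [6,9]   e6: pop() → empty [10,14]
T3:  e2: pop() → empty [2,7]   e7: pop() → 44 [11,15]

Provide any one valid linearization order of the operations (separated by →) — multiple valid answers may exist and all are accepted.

e1 → e3 → e2 → e5 → e4 → e6 → e8 → e7

1. e1 push(91), leaving stack <91>
2. e3 pop() → 91, leaving stack <>
3. e2 pop() → empty, leaving stack <>
4. e5 push(89), leaving stack <89>
5. e4 pop() → 89, leaving stack <>
6. e6 pop() → empty, leaving stack <>
7. e8 push(44), leaving stack <44>
8. e7 pop() → 44, leaving stack <>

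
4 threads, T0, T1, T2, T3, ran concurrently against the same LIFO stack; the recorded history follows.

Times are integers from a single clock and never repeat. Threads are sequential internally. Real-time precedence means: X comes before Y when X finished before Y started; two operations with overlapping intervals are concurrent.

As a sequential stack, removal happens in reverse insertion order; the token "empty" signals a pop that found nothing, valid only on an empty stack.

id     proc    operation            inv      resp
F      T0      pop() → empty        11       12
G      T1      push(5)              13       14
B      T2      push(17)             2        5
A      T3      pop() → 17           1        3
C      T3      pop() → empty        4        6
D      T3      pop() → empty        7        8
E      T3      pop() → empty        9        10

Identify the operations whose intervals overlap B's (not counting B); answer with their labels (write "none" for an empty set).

A, C

B spans [2,5]: anything still running between times 2 and 5 counts as concurrent
A [1,3]: concurrent
C [4,6]: concurrent
D [7,8]: after
E [9,10]: after
F [11,12]: after
G [13,14]: after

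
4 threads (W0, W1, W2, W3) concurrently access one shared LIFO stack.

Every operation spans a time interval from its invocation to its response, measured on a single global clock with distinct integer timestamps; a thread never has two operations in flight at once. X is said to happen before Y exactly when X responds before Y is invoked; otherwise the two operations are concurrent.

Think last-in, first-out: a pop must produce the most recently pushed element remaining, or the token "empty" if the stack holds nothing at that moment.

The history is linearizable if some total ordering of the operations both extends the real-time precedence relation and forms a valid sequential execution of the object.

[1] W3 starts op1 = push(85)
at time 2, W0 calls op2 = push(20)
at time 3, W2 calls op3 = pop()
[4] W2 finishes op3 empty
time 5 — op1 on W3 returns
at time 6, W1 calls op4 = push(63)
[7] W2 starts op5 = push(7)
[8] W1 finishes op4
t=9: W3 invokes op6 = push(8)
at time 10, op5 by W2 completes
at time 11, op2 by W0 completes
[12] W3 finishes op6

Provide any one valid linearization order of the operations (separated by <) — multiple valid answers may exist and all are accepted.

op3 < op1 < op2 < op4 < op5 < op6

step 1: op3 pop() → empty — stack <>
step 2: op1 push(85) — stack <85>
step 3: op2 push(20) — stack <85,20>
step 4: op4 push(63) — stack <85,20,63>
step 5: op5 push(7) — stack <85,20,63,7>
step 6: op6 push(8) — stack <85,20,63,7,8>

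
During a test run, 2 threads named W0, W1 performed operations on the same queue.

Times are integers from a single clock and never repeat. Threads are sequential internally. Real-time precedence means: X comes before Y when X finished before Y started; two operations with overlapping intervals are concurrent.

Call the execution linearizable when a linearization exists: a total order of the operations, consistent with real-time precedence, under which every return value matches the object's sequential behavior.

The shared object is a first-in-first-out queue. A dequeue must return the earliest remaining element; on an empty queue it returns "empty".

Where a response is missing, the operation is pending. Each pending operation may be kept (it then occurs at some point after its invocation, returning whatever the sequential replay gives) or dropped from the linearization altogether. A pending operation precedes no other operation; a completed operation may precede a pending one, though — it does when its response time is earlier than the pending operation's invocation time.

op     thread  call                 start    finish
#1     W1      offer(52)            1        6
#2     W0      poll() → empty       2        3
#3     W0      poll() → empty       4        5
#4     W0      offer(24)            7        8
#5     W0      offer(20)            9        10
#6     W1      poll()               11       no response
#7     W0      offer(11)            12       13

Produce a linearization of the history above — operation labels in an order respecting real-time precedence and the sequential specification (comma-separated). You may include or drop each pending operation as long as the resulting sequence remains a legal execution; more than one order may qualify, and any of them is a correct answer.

#2, #3, #1, #4, #5, #6, #7

after step 1 (#2 poll() → empty): queue <>
after step 2 (#3 poll() → empty): queue <>
after step 3 (#1 offer(52)): queue <52>
after step 4 (#4 offer(24)): queue <52,24>
after step 5 (#5 offer(20)): queue <52,24,20>
after step 6 (#6 poll() (pending, included)): queue <24,20>
after step 7 (#7 offer(11)): queue <24,20,11>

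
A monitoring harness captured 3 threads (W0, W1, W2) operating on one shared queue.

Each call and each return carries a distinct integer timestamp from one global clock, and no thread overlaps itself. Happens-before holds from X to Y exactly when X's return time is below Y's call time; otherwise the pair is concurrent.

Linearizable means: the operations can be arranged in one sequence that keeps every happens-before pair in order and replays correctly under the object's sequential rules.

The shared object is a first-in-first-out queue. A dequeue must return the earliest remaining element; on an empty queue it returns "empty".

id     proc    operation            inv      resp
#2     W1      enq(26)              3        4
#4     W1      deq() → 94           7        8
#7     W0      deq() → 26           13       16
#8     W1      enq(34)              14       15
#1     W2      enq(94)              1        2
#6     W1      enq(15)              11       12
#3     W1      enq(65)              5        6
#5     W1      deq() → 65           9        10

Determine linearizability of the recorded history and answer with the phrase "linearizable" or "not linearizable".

events 1..9 are fine; event 10 — the response of #5 at time 10 — makes the prefix non-linearizable
a single order respects real time; the 5 completed queue operations fail replay along it
e.g. #1, #2, #3, #4, #5: illegal at step 5, since #5 deq() → 65 cannot apply there

not linearizable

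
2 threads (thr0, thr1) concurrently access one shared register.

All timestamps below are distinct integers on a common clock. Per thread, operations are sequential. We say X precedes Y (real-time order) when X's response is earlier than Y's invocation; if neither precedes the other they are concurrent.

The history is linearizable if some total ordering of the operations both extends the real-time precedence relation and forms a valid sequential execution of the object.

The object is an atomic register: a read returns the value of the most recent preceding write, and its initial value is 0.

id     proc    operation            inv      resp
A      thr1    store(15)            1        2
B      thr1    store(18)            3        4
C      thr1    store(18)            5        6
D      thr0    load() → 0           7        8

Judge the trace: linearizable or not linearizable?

events 1..7 are fine; event 8 — the response of D at time 8 — makes the prefix non-linearizable
the completed operations (4 total) allow one real-time order; the register replay rejects it
for example A, B, C, D fails at step 4: D load() → 0 is not legal there

not linearizable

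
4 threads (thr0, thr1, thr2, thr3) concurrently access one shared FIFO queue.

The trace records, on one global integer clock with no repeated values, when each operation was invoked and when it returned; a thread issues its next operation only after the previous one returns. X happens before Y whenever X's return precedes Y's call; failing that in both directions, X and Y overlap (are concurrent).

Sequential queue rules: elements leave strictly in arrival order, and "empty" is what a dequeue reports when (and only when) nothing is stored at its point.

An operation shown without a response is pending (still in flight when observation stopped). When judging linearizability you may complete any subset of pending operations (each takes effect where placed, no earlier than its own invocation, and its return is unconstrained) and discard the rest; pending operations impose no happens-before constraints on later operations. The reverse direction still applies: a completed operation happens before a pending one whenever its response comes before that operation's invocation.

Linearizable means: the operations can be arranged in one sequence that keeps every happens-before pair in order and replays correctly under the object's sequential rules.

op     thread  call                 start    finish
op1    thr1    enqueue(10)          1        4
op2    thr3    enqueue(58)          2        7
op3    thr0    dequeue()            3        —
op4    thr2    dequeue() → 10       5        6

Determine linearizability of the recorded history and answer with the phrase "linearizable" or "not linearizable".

linearizable

one valid linearization: op1, op2, op4
after step 1 (op1 enqueue(10)): queue <10>
after step 2 (op2 enqueue(58)): queue <10,58>
after step 3 (op4 dequeue() → 10): queue <58>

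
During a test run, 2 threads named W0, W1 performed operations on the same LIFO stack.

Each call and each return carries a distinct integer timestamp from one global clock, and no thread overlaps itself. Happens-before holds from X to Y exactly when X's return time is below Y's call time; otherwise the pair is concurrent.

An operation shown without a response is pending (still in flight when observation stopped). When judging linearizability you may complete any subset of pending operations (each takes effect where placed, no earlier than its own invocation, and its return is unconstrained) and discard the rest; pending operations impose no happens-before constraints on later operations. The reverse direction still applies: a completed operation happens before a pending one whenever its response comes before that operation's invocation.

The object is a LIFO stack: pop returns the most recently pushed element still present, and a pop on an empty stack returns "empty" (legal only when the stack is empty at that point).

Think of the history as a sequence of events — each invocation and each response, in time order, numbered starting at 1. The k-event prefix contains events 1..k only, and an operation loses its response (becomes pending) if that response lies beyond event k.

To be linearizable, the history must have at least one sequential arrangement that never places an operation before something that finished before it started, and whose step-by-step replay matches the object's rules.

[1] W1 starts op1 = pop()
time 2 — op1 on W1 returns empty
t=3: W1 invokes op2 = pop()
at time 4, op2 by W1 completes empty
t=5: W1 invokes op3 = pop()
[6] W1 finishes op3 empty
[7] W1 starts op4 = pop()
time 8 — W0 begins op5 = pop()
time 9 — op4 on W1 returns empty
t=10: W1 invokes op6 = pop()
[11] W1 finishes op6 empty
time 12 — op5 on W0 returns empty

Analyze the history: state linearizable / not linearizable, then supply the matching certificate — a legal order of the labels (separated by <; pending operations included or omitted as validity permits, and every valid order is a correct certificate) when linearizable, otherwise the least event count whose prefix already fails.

linearizable — witness: op1 < op2 < op3 < op4 < op5 < op6

step 1: op1 pop() → empty — stack <>
step 2: op2 pop() → empty — stack <>
step 3: op3 pop() → empty — stack <>
step 4: op4 pop() → empty — stack <>
step 5: op5 pop() → empty — stack <>
step 6: op6 pop() → empty — stack <>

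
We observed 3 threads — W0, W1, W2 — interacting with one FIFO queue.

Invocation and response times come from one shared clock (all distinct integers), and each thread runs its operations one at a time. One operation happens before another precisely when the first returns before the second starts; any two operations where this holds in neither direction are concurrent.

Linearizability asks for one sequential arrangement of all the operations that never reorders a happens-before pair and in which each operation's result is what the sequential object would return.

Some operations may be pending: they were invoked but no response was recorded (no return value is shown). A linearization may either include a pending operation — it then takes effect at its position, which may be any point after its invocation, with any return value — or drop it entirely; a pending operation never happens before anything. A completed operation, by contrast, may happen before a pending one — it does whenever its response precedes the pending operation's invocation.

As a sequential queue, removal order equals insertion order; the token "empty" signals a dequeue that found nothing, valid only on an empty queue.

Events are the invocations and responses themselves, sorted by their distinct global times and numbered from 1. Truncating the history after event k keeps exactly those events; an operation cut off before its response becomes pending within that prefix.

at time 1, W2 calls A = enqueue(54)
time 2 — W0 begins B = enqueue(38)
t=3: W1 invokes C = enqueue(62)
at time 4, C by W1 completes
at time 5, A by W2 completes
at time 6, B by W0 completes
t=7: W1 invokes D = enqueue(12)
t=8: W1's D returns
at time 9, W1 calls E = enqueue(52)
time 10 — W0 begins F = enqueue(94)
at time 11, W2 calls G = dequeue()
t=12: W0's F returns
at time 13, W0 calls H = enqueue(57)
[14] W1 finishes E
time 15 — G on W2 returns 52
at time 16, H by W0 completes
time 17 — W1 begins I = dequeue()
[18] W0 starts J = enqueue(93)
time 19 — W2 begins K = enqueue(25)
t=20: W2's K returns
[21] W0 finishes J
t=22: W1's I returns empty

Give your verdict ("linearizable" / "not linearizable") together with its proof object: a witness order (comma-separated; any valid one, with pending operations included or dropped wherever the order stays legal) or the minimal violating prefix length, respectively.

not linearizable — minimal violating prefix: 15 events

cut after 14 events: linearizable; cut after 15 events (G responds, time 15): not linearizable
no legal order exists: 36 real-time-consistent candidates over 7 completed FIFO queue operations, all rejected
completion choices over the 1 pending operation (H) were checked; none helps
sample order A, B, C, D, E, F, G (pending dropped) stalls at step 7 — G dequeue() → 52 has no legal effect
sample order A, B, C, D, E, G, F (pending dropped) stalls at step 6 — G dequeue() → 52 has no legal effect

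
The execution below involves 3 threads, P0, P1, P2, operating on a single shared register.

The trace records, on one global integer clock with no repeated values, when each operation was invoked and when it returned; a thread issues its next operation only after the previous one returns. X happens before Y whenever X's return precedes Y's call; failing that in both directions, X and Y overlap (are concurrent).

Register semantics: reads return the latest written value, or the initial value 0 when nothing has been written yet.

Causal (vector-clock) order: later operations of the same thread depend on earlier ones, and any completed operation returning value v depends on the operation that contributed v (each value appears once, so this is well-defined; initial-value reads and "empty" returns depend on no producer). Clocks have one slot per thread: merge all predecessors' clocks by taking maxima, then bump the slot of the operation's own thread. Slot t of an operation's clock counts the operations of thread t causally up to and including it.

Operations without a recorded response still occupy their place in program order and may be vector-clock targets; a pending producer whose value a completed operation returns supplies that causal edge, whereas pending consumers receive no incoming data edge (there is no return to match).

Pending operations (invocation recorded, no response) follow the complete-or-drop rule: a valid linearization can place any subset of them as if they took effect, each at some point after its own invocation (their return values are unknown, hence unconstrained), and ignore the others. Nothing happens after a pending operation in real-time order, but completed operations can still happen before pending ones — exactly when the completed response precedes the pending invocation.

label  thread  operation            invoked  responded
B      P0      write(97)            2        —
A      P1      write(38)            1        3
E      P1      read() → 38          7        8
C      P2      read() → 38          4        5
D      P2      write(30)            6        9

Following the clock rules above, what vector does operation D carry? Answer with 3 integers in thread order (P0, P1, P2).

(0, 1, 2)

root op A, invoked 1: fresh clock plus P1's own tick → (0, 1, 0)
root op B, invoked 2: fresh clock plus P0's own tick → (1, 0, 0)
C (invocation 4): componentwise max over VC(A)=(0, 1, 0), +1 at P2, giving (0, 1, 1)
E (invocation 7): componentwise max over VC(A)=(0, 1, 0), +1 at P1, giving (0, 2, 0)
D (invocation 6): componentwise max over VC(C)=(0, 1, 1), +1 at P2, giving (0, 1, 2)
target: VC(D) = (0, 1, 2)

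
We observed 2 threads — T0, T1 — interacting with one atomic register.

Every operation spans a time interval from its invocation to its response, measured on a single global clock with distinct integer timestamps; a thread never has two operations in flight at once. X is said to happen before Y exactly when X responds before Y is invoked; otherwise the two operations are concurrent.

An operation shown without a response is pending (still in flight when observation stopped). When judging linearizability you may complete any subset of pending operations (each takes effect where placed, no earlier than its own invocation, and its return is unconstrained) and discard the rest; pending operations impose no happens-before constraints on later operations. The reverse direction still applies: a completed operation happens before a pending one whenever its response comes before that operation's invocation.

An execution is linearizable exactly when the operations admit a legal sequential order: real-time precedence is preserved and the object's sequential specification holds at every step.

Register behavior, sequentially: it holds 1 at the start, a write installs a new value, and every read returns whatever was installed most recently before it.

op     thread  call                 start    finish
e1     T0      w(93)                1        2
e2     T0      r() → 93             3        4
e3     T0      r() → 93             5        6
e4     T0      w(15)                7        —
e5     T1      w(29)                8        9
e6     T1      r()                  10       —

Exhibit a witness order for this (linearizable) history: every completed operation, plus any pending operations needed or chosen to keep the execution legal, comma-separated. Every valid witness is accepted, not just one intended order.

step 1: e1 w(93) — value 93
step 2: e2 r() → 93 — value 93
step 3: e3 r() → 93 — value 93
step 4: e4 w(15) (pending, included) — value 15
step 5: e5 w(29) — value 29

e1, e2, e3, e4, e5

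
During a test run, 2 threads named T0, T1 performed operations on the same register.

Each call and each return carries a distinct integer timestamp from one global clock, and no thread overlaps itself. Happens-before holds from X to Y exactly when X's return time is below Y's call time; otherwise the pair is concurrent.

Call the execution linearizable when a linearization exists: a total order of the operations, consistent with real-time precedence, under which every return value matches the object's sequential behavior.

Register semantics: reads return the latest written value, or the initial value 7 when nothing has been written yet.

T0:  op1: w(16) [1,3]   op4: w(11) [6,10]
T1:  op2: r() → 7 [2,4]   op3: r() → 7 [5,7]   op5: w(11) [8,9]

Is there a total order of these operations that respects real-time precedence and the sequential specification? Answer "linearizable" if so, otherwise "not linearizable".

not linearizable

cut after 6 events: linearizable; cut after 7 events (op3 responds, time 7): not linearizable
3 completed operations, 2 real-time-consistent orders — every register replay fails
every completion of the 1 pending operation (op4) was checked; none linearizes
take op1, op2, op3 (pending dropped): step 2 already fails, because op2 r() → 7 cannot occur there
take op2, op1, op3 (pending dropped): step 3 already fails, because op3 r() → 7 cannot occur there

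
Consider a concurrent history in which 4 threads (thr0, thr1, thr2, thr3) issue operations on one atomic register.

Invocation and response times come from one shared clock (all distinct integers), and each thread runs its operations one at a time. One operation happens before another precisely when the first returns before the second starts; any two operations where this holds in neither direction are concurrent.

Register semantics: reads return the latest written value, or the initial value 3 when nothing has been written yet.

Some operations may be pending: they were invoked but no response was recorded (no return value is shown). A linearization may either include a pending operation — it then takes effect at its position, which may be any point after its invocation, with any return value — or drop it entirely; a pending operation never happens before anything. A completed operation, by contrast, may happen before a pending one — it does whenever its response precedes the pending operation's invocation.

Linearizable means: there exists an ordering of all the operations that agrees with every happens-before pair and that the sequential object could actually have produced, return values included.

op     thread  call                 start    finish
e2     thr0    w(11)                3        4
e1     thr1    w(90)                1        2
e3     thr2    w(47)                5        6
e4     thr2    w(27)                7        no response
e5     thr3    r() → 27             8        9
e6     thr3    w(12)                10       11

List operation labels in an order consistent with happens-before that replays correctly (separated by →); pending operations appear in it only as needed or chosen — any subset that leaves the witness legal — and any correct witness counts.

step 1: e1 w(90) — value 90
step 2: e2 w(11) — value 11
step 3: e3 w(47) — value 47
step 4: e4 w(27) (pending, included) — value 27
step 5: e5 r() → 27 — value 27
step 6: e6 w(12) — value 12

e1 → e2 → e3 → e4 → e5 → e6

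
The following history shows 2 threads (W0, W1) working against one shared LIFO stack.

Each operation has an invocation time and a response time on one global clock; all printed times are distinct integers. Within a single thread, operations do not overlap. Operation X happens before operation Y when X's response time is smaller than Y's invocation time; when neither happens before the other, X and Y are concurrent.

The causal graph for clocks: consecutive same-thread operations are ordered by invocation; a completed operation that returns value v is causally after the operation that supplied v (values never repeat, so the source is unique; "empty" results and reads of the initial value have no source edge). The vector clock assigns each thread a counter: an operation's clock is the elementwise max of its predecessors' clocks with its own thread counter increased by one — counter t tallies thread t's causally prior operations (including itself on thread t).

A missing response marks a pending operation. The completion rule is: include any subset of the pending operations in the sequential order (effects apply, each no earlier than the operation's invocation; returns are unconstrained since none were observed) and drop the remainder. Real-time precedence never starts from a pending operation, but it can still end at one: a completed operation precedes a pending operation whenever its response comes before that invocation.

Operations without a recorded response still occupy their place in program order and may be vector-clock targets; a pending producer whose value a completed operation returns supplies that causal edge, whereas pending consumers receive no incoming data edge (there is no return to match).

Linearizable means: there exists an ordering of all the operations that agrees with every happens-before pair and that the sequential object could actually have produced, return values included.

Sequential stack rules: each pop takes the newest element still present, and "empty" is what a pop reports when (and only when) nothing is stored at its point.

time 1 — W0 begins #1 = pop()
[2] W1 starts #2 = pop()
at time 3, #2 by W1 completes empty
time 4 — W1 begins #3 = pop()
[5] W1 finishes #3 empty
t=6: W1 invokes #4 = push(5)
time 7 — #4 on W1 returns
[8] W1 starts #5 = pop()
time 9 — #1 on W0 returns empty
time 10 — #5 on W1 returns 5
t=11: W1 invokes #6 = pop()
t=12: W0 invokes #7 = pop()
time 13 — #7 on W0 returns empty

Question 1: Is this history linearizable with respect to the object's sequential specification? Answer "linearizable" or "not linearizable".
linearizable

a witness: #1, #2, #3, #4, #5, #6, #7
after step 1 (#1 pop() → empty): stack <>
after step 2 (#2 pop() → empty): stack <>
after step 3 (#3 pop() → empty): stack <>
after step 4 (#4 push(5)): stack <5>
after step 5 (#5 pop() → 5): stack <>
after step 6 (#6 pop() (pending, included)): stack <>
after step 7 (#7 pop() → empty): stack <>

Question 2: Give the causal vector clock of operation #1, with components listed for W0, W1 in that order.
Answer: (1, 0)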